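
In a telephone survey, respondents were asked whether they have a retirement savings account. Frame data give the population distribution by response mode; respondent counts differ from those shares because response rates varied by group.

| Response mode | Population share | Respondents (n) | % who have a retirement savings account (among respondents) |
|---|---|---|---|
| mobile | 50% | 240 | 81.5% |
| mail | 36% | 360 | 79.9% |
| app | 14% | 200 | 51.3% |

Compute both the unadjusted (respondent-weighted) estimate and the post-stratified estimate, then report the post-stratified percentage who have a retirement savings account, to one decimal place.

76.7%

Naive respondent-only estimate (weights = respondent counts):
  (240/800)×81.5 + (360/800)×79.9 + (200/800)×51.3 = 73.23%
Post-stratified estimate weights by population shares:
  0.5×81.5 + 0.36×79.9 + 0.14×51.3 = 76.696%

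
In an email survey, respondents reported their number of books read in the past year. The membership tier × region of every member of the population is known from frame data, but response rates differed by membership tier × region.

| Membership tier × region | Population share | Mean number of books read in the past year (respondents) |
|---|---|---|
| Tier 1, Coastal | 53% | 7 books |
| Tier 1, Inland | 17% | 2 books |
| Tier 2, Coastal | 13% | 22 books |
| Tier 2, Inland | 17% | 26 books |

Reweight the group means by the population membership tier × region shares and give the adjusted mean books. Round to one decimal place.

11.3

Reweight to the known membership tier × region distribution:
  Tier 1, Coastal: 0.53 × 7 = 3.71
  Tier 1, Inland: 0.17 × 2 = 0.34
  Tier 2, Coastal: 0.13 × 22 = 2.86
  Tier 2, Inland: 0.17 × 26 = 4.42
Post-stratified estimate = 11.33 → 11.3.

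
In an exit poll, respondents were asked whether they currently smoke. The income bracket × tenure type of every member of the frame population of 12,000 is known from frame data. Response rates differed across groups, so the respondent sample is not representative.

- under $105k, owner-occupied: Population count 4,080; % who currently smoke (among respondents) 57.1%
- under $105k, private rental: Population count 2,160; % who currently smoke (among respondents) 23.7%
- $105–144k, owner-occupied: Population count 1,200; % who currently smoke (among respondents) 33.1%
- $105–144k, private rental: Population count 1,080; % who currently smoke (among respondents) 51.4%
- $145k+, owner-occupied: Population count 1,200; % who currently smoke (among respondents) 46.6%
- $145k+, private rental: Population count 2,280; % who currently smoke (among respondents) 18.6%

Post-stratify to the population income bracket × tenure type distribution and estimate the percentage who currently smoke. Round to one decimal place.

Reweight to the known income bracket × tenure type distribution:
  under $105k, owner-occupied: (4,080/12,000) × 57.1 = 19.414
  under $105k, private rental: (2,160/12,000) × 23.7 = 4.266
  $105–144k, owner-occupied: (1,200/12,000) × 33.1 = 3.31
  $105–144k, private rental: (1,080/12,000) × 51.4 = 4.626
  $145k+, owner-occupied: (1,200/12,000) × 46.6 = 4.66
  $145k+, private rental: (2,280/12,000) × 18.6 = 3.534
Post-stratified estimate = 39.81 → 39.8%.

39.8%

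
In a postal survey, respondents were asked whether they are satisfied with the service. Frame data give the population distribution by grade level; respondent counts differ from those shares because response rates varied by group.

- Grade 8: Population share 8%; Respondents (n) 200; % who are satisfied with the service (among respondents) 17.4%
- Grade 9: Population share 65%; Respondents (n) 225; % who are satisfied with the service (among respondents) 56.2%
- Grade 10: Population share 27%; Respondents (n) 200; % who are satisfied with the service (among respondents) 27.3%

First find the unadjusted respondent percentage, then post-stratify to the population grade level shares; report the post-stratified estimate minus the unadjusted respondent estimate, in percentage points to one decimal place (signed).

Without adjustment, the pooled respondent share is:
  (200/625)×17.4 + (225/625)×56.2 + (200/625)×27.3 = 34.536%
Post-stratifying to population shares instead:
  0.08×17.4 + 0.65×56.2 + 0.27×27.3 = 45.293%
Difference = 45.293 − 34.536 = 10.757 pp.

+10.8 percentage points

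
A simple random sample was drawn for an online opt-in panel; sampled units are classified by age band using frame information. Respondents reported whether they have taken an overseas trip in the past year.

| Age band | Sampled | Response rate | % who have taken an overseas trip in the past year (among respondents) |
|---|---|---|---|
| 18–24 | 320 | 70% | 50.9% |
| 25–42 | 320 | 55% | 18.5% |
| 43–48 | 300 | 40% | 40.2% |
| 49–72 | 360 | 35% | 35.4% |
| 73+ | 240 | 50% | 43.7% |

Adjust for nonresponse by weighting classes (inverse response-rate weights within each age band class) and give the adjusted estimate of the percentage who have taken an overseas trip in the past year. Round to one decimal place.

37.3%

Each respondent's weight = sampled/responded in their class; summing within a class gives n_sampled, so:
  18–24: 320 × 50.9 = 16,288
  25–42: 320 × 18.5 = 5920
  43–48: 300 × 40.2 = 12,060
  49–72: 360 × 35.4 = 12,744
  73+: 240 × 43.7 = 10,488
Adjusted estimate = 57,500 / 1,540 = 37.3377 → 37.3%.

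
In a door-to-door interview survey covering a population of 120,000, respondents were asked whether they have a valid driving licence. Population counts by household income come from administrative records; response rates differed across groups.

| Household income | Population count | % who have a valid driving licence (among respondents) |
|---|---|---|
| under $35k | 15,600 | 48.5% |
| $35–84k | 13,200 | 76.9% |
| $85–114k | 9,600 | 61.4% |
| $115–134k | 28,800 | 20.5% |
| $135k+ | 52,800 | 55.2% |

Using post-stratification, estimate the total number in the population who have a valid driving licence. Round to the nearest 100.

58,700

Estimated count per cell = population count × respondent percentage:
  under $35k: 15,600 × 48.5% = 7566
  $35–84k: 13,200 × 76.9% = 10150.8
  $85–114k: 9,600 × 61.4% = 5894.4
  $115–134k: 28,800 × 20.5% = 5904
  $135k+: 52,800 × 55.2% = 29145.6
Estimated total = 58660.8 → 58,700.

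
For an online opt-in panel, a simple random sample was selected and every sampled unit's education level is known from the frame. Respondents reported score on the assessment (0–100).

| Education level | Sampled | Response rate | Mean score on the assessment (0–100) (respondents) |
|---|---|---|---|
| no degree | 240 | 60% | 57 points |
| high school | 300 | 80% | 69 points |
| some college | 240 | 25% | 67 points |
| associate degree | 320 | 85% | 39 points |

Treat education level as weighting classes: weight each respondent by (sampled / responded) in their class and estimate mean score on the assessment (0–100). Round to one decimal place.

57.2

Weighting each respondent by the inverse class response rate inflates each class back to its sampled size, so the class weight is n_sampled:
  no degree: 240 × 57 = 13,680
  high school: 300 × 69 = 20,700
  some college: 240 × 67 = 16,080
  associate degree: 320 × 39 = 12,480
Adjusted estimate = 62,940 / 1,100 = 57.2182 → 57.2.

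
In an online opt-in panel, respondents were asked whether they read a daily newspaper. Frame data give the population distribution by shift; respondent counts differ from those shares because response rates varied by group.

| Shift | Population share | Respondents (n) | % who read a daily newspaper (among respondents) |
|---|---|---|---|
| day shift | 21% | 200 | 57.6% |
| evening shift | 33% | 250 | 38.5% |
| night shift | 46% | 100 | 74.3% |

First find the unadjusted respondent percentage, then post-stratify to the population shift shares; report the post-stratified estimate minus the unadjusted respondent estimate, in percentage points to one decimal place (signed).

Unadjusted (pooled respondent) estimate weights by respondent counts:
  (200/550)×57.6 + (250/550)×38.5 + (100/550)×74.3 = 51.9545%
Reweighting by population shift shares:
  0.21×57.6 + 0.33×38.5 + 0.46×74.3 = 58.979%
Difference = 58.979 − 51.9545 = 7.0245 pp.

+7.0 percentage points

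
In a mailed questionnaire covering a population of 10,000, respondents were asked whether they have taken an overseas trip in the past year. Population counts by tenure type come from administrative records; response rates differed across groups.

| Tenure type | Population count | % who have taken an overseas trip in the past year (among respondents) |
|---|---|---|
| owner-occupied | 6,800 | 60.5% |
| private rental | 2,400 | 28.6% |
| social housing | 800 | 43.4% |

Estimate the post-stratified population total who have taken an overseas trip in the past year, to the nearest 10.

5,150

Apply each group's respondent rate to its population count:
  owner-occupied: 6,800 × 60.5% = 4114
  private rental: 2,400 × 28.6% = 686.4
  social housing: 800 × 43.4% = 347.2
Estimated total = 5147.6 → 5,150.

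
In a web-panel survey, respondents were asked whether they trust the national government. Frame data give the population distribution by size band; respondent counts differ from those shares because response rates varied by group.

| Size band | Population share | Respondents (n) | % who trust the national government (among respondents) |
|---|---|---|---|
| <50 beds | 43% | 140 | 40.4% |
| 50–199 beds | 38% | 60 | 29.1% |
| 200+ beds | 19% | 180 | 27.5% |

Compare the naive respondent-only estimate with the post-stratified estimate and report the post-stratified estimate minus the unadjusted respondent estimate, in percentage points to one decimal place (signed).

+1.1 percentage points

Without adjustment, the pooled respondent share is:
  (140/380)×40.4 + (60/380)×29.1 + (180/380)×27.5 = 32.5053%
Post-stratifying to population shares instead:
  0.43×40.4 + 0.38×29.1 + 0.19×27.5 = 33.655%
Difference = 33.655 − 32.5053 = 1.1497 pp.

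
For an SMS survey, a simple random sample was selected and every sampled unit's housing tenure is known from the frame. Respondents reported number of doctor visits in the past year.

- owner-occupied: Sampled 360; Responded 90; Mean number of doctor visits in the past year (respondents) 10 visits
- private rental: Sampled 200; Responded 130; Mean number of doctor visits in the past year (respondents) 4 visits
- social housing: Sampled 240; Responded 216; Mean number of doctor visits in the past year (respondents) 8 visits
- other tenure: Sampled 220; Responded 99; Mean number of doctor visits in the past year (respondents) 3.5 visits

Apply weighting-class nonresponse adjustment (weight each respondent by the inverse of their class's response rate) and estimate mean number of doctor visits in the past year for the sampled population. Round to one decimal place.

Response rates by class: owner-occupied 90/360 = 25%, private rental 130/200 = 65%, social housing 216/240 = 90%, other tenure 99/220 = 45%.
With weight = n_sampled/n_responded per class, the weighted class total is n_sampled:
  owner-occupied: 360 × 10 = 3600
  private rental: 200 × 4 = 800
  social housing: 240 × 8 = 1920
  other tenure: 220 × 3.5 = 770
Adjusted estimate = 7090 / 1,020 = 6.95098 → 7.0.

7.0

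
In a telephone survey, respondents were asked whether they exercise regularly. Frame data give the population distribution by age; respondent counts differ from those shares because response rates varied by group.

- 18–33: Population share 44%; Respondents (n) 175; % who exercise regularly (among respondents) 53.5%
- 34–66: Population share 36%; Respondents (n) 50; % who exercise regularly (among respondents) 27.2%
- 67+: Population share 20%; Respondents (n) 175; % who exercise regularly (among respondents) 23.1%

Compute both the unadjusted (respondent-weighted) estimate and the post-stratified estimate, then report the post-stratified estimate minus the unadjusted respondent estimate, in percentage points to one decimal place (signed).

Without adjustment, the pooled respondent share is:
  (175/400)×53.5 + (50/400)×27.2 + (175/400)×23.1 = 36.9125%
Post-stratified estimate weights by population shares:
  0.44×53.5 + 0.36×27.2 + 0.2×23.1 = 37.952%
Difference = 37.952 − 36.9125 = 1.0395 pp.

+1.0 percentage points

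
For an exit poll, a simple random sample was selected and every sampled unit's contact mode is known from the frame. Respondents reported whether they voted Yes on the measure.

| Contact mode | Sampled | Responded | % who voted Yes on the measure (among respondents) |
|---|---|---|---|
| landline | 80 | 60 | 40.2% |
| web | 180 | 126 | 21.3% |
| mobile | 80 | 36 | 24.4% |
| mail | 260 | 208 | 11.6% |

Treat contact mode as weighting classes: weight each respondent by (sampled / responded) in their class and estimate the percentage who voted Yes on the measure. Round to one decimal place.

20.0%

Response rates by class: landline 60/80 = 75%, web 126/180 = 70%, mobile 36/80 = 45%, mail 208/260 = 80%.
Each respondent's weight = sampled/responded in their class; summing within a class gives n_sampled, so:
  landline: 80 × 40.2 = 3216
  web: 180 × 21.3 = 3834
  mobile: 80 × 24.4 = 1952
  mail: 260 × 11.6 = 3016
Adjusted estimate = 12,018 / 600 = 20.03 → 20.0%.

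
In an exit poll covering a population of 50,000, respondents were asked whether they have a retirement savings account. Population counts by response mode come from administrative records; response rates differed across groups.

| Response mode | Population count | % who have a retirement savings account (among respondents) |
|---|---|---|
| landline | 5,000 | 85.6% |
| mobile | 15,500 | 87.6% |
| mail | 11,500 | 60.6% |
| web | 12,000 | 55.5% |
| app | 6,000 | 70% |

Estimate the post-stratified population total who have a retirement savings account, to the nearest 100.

35,700

Each cell contributes its population count × the respondent rate:
  landline: 5,000 × 85.6% = 4280
  mobile: 15,500 × 87.6% = 13,578
  mail: 11,500 × 60.6% = 6969
  web: 12,000 × 55.5% = 6660
  app: 6,000 × 70% = 4200
Estimated total = 35,687 → 35,700.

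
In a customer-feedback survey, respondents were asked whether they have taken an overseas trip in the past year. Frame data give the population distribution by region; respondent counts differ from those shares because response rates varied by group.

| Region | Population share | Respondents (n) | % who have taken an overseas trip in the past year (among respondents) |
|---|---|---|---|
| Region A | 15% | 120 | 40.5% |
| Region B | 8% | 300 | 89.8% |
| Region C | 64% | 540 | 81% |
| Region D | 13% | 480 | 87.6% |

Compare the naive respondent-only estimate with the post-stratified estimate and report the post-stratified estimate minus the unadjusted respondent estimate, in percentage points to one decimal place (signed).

-5.2 percentage points

Unadjusted (pooled respondent) estimate weights by respondent counts:
  (120/1440)×40.5 + (300/1440)×89.8 + (540/1440)×81 + (480/1440)×87.6 = 81.6583%
Post-stratifying to population shares instead:
  0.15×40.5 + 0.08×89.8 + 0.64×81 + 0.13×87.6 = 76.487%
Difference = 76.487 − 81.6583 = -5.1713 pp.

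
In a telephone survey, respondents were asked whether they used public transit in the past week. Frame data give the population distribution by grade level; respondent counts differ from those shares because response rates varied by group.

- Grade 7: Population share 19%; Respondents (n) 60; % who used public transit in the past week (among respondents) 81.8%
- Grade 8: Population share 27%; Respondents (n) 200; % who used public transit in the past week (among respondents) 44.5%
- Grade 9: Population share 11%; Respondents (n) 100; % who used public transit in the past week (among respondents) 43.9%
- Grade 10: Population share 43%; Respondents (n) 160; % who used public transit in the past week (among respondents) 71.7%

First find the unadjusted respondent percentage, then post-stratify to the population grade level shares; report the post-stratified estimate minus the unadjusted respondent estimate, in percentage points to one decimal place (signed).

Naive respondent-only estimate (weights = respondent counts):
  (60/520)×81.8 + (200/520)×44.5 + (100/520)×43.9 + (160/520)×71.7 = 57.0577%
Post-stratified estimate weights by population shares:
  0.19×81.8 + 0.27×44.5 + 0.11×43.9 + 0.43×71.7 = 63.217%
Difference = 63.217 − 57.0577 = 6.1593 pp.

+6.2 percentage points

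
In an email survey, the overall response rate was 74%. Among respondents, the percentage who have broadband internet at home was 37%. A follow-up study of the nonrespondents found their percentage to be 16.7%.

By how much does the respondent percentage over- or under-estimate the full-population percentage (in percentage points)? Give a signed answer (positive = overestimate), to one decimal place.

Nonresponse fraction = 1 − 0.74 = 0.26.
Bias = (nonresponse fraction) × (respondent percentage − nonrespondent percentage)
     = 0.26 × (37 − 16.7) = 0.26 × 20.3 = 5.278.

+5.3 percentage points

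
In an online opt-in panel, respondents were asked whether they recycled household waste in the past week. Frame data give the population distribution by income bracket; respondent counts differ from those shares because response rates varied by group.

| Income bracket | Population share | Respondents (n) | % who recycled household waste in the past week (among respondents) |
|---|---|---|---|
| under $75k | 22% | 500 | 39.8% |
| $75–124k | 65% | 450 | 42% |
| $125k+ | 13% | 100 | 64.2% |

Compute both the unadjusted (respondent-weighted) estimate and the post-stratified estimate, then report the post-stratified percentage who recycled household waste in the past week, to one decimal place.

44.4%

Naive respondent-only estimate (weights = respondent counts):
  (500/1050)×39.8 + (450/1050)×42 + (100/1050)×64.2 = 43.0667%
Reweighting by population income bracket shares:
  0.22×39.8 + 0.65×42 + 0.13×64.2 = 44.402%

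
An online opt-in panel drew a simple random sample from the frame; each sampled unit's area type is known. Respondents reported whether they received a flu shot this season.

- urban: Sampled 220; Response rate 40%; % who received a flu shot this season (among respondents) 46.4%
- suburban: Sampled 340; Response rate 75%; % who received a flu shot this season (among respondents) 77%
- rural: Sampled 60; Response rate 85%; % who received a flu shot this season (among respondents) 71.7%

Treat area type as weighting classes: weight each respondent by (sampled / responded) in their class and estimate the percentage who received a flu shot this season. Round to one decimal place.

65.6%

With weight = n_sampled/n_responded per class, the weighted class total is n_sampled:
  urban: 220 × 46.4 = 10,208
  suburban: 340 × 77 = 26,180
  rural: 60 × 71.7 = 4302
Adjusted estimate = 40,690 / 620 = 65.629 → 65.6%.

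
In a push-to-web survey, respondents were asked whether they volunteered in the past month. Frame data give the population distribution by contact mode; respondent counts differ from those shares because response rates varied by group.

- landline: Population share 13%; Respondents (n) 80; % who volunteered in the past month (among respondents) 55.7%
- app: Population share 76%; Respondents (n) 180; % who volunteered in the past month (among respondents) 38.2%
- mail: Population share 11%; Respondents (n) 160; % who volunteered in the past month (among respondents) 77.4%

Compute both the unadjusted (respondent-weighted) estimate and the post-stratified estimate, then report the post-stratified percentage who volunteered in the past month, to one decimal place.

Without adjustment, the pooled respondent share is:
  (80/420)×55.7 + (180/420)×38.2 + (160/420)×77.4 = 56.4667%
Post-stratifying to population shares instead:
  0.13×55.7 + 0.76×38.2 + 0.11×77.4 = 44.787%

44.8%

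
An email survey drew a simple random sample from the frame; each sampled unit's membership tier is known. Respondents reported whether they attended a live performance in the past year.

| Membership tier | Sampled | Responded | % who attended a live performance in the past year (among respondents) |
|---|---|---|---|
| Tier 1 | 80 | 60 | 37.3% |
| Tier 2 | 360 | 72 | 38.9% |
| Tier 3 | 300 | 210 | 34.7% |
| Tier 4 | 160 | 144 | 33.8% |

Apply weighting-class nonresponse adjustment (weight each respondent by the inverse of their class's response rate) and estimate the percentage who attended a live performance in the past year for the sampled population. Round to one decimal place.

Response rates by class: Tier 1 60/80 = 75%, Tier 2 72/360 = 20%, Tier 3 210/300 = 70%, Tier 4 144/160 = 90%.
Each respondent's weight = sampled/responded in their class; summing within a class gives n_sampled, so:
  Tier 1: 80 × 37.3 = 2984
  Tier 2: 360 × 38.9 = 14,004
  Tier 3: 300 × 34.7 = 10,410
  Tier 4: 160 × 33.8 = 5408
Adjusted estimate = 32,806 / 900 = 36.4511 → 36.5%.

36.5%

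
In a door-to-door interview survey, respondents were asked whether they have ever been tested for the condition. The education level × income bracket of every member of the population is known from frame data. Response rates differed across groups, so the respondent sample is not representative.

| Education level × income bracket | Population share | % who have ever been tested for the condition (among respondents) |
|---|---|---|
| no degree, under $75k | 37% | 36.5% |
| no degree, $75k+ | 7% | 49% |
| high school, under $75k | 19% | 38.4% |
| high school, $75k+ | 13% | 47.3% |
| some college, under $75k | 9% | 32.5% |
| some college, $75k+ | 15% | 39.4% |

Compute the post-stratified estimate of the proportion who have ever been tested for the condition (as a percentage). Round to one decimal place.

Each cell contributes population-share × respondent value:
  no degree, under $75k: 0.37 × 36.5 = 13.505
  no degree, $75k+: 0.07 × 49 = 3.43
  high school, under $75k: 0.19 × 38.4 = 7.296
  high school, $75k+: 0.13 × 47.3 = 6.149
  some college, under $75k: 0.09 × 32.5 = 2.925
  some college, $75k+: 0.15 × 39.4 = 5.91
Post-stratified estimate = 39.215 → 39.2%.

39.2%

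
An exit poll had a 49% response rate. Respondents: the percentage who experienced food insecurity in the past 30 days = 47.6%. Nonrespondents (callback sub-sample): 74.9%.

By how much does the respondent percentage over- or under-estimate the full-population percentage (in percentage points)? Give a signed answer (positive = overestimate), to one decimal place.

Nonresponse fraction = 1 − 0.49 = 0.51.
Bias = (nonresponse fraction) × (respondent percentage − nonrespondent percentage)
     = 0.51 × (47.6 − 74.9) = 0.51 × -27.3 = -13.923.

-13.9 percentage points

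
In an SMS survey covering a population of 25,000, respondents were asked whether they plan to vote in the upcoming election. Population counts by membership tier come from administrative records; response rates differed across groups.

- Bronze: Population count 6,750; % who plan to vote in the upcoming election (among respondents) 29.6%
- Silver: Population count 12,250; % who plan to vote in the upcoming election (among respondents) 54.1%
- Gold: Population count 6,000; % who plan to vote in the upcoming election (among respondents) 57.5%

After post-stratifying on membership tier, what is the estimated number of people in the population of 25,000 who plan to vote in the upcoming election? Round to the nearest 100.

Estimated count per cell = population count × respondent percentage:
  Bronze: 6,750 × 29.6% = 1998
  Silver: 12,250 × 54.1% = 6627.25
  Gold: 6,000 × 57.5% = 3450
Estimated total = 12075.2 → 12,100.

12,100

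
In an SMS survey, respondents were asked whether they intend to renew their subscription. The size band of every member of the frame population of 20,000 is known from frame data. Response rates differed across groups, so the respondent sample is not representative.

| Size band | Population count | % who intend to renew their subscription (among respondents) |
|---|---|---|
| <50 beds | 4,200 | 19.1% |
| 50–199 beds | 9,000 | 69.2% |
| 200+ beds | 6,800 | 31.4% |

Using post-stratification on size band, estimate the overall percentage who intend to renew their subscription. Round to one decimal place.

45.8%

Weight each group's respondent value by its population share:
  <50 beds: (4,200/20,000) × 19.1 = 4.011
  50–199 beds: (9,000/20,000) × 69.2 = 31.14
  200+ beds: (6,800/20,000) × 31.4 = 10.676
Post-stratified estimate = 45.827 → 45.8%.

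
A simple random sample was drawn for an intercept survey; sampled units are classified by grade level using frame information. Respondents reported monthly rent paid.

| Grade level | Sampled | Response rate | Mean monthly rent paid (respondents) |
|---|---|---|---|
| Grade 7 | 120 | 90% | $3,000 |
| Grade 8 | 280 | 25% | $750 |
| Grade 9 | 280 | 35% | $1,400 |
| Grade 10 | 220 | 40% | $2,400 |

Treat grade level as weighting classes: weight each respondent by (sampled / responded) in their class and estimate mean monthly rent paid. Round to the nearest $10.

$1,660

With weight = n_sampled/n_responded per class, the weighted class total is n_sampled:
  Grade 7: 120 × 3000 = 360,000
  Grade 8: 280 × 750 = 210,000
  Grade 9: 280 × 1400 = 392,000
  Grade 10: 220 × 2400 = 528,000
Adjusted estimate = 1,490,000 / 900 = 1655.56 → $1,660.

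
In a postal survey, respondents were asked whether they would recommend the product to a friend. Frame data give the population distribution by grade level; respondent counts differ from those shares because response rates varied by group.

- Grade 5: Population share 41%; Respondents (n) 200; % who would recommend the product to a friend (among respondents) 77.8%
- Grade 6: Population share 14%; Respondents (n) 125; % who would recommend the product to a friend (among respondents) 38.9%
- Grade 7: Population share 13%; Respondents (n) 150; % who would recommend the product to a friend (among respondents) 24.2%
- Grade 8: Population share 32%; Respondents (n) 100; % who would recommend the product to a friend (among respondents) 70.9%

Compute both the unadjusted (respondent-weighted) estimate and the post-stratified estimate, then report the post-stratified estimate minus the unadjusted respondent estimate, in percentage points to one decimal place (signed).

+9.0 percentage points

Without adjustment, the pooled respondent share is:
  (200/575)×77.8 + (125/575)×38.9 + (150/575)×24.2 + (100/575)×70.9 = 54.1609%
Post-stratified estimate weights by population shares:
  0.41×77.8 + 0.14×38.9 + 0.13×24.2 + 0.32×70.9 = 63.178%
Difference = 63.178 − 54.1609 = 9.0171 pp.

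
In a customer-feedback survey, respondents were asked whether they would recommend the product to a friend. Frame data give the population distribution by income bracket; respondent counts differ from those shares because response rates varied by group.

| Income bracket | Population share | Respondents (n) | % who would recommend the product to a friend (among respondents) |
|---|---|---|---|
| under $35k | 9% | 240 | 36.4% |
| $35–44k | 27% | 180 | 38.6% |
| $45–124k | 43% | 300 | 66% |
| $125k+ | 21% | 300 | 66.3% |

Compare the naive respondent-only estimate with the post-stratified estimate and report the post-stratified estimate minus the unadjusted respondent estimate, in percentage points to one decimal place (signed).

+1.7 percentage points

Unadjusted (pooled respondent) estimate weights by respondent counts:
  (240/1020)×36.4 + (180/1020)×38.6 + (300/1020)×66 + (300/1020)×66.3 = 54.2882%
Post-stratified estimate weights by population shares:
  0.09×36.4 + 0.27×38.6 + 0.43×66 + 0.21×66.3 = 56.001%
Difference = 56.001 − 54.2882 = 1.7128 pp.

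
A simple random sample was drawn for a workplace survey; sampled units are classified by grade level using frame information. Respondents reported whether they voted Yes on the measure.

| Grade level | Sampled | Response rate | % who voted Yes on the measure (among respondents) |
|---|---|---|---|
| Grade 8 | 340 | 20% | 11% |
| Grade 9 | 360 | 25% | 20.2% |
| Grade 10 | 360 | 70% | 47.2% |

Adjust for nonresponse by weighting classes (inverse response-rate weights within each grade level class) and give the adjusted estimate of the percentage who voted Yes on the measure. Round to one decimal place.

26.4%

Weighting each respondent by the inverse class response rate inflates each class back to its sampled size, so the class weight is n_sampled:
  Grade 8: 340 × 11 = 3740
  Grade 9: 360 × 20.2 = 7272
  Grade 10: 360 × 47.2 = 16,992
Adjusted estimate = 28,004 / 1,060 = 26.4189 → 26.4%.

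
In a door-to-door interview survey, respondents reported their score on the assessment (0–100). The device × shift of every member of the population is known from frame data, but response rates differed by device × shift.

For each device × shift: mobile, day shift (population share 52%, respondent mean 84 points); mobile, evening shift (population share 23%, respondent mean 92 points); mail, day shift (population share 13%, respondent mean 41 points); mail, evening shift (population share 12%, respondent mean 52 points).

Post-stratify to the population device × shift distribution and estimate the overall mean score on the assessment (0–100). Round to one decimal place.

Reweight to the known device × shift distribution:
  mobile, day shift: 0.52 × 84 = 43.68
  mobile, evening shift: 0.23 × 92 = 21.16
  mail, day shift: 0.13 × 41 = 5.33
  mail, evening shift: 0.12 × 52 = 6.24
Post-stratified estimate = 76.41 → 76.4.

76.4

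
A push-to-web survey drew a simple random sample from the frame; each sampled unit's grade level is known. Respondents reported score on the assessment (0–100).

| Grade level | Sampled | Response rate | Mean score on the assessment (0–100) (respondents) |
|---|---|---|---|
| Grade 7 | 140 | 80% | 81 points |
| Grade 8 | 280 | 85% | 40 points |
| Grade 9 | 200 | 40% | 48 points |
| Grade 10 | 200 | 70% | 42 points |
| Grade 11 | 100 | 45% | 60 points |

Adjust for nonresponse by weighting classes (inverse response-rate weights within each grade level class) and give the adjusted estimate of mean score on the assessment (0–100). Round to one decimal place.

With weight = n_sampled/n_responded per class, the weighted class total is n_sampled:
  Grade 7: 140 × 81 = 11,340
  Grade 8: 280 × 40 = 11,200
  Grade 9: 200 × 48 = 9600
  Grade 10: 200 × 42 = 8400
  Grade 11: 100 × 60 = 6000
Adjusted estimate = 46,540 / 920 = 50.587 → 50.6.

50.6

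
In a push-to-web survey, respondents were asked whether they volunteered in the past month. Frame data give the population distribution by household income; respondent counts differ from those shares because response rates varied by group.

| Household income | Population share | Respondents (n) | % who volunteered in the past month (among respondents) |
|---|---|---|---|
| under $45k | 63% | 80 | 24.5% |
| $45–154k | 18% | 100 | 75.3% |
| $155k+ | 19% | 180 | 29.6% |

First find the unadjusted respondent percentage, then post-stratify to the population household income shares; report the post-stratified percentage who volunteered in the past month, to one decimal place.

34.6%

Without adjustment, the pooled respondent share is:
  (80/360)×24.5 + (100/360)×75.3 + (180/360)×29.6 = 41.1611%
Post-stratified estimate weights by population shares:
  0.63×24.5 + 0.18×75.3 + 0.19×29.6 = 34.613%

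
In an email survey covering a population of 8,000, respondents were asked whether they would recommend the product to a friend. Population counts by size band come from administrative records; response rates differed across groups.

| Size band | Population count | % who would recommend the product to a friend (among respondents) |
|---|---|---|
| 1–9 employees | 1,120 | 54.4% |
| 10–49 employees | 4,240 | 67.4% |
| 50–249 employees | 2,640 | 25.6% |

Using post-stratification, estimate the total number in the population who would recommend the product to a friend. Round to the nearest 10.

4,140

Each cell contributes its population count × the respondent rate:
  1–9 employees: 1,120 × 54.4% = 609.28
  10–49 employees: 4,240 × 67.4% = 2857.76
  50–249 employees: 2,640 × 25.6% = 675.84
Estimated total = 4142.88 → 4,140.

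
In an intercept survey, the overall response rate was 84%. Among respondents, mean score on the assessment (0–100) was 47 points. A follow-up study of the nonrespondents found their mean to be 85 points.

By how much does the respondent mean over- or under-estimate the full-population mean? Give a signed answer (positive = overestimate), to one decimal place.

Nonresponse fraction = 1 − 0.84 = 0.16.
Bias = (nonresponse fraction) × (respondent mean − nonrespondent mean)
     = 0.16 × (47 − 85) = 0.16 × -38 = -6.08.

-6.1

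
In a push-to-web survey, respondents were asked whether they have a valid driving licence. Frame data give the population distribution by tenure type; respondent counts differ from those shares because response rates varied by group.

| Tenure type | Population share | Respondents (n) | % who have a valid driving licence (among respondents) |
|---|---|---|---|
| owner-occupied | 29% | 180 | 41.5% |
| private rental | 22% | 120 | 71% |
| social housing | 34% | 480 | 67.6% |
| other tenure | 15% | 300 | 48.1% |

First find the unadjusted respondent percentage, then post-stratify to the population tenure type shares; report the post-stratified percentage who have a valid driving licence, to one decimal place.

57.9%

Without adjustment, the pooled respondent share is:
  (180/1080)×41.5 + (120/1080)×71 + (480/1080)×67.6 + (300/1080)×48.1 = 58.2111%
Reweighting by population tenure type shares:
  0.29×41.5 + 0.22×71 + 0.34×67.6 + 0.15×48.1 = 57.854%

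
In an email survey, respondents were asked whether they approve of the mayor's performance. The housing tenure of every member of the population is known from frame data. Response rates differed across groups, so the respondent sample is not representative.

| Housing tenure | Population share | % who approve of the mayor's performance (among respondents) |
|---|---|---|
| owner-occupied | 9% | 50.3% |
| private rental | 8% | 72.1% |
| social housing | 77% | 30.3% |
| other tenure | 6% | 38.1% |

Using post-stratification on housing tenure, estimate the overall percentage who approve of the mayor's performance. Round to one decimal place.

Post-stratification weights by population share, not respondent share:
  owner-occupied: 0.09 × 50.3 = 4.527
  private rental: 0.08 × 72.1 = 5.768
  social housing: 0.77 × 30.3 = 23.331
  other tenure: 0.06 × 38.1 = 2.286
Post-stratified estimate = 35.912 → 35.9%.

35.9%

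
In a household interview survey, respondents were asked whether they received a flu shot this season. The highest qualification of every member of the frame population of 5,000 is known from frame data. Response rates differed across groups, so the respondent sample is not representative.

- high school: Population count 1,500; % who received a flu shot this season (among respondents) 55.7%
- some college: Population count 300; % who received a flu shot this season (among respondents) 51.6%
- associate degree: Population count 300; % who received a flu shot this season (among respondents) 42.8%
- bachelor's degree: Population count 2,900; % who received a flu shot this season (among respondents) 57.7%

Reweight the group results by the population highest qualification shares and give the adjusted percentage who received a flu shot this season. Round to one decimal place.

Reweight to the known highest qualification distribution:
  high school: (1,500/5,000) × 55.7 = 16.71
  some college: (300/5,000) × 51.6 = 3.096
  associate degree: (300/5,000) × 42.8 = 2.568
  bachelor's degree: (2,900/5,000) × 57.7 = 33.466
Post-stratified estimate = 55.84 → 55.8%.

55.8%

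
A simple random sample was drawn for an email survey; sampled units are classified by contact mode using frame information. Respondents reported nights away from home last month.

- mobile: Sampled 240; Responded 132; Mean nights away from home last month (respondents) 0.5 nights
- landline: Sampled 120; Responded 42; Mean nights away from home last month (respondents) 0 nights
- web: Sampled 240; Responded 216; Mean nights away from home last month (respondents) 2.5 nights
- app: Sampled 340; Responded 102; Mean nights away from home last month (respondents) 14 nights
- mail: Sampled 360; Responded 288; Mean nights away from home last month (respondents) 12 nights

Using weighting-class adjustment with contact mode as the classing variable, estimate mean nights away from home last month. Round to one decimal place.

7.5

Response rates by class: mobile 132/240 = 55%, landline 42/120 = 35%, web 216/240 = 90%, app 102/340 = 30%, mail 288/360 = 80%.
Inverse-response-rate weighting restores each class to its sampled count, so class totals weight by n_sampled:
  mobile: 240 × 0.5 = 120
  landline: 120 × 0 = 0
  web: 240 × 2.5 = 600
  app: 340 × 14 = 4760
  mail: 360 × 12 = 4320
Adjusted estimate = 9800 / 1,300 = 7.53846 → 7.5.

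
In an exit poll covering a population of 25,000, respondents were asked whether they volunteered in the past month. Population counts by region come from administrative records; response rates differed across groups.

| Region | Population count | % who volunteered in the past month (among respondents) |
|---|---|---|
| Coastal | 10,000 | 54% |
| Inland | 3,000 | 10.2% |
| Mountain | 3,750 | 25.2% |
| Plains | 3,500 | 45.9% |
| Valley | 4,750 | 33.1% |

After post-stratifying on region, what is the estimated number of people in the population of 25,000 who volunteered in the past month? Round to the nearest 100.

9,800

Apply each group's respondent rate to its population count:
  Coastal: 10,000 × 54% = 5400
  Inland: 3,000 × 10.2% = 306
  Mountain: 3,750 × 25.2% = 945
  Plains: 3,500 × 45.9% = 1606.5
  Valley: 4,750 × 33.1% = 1572.25
Estimated total = 9829.75 → 9,800.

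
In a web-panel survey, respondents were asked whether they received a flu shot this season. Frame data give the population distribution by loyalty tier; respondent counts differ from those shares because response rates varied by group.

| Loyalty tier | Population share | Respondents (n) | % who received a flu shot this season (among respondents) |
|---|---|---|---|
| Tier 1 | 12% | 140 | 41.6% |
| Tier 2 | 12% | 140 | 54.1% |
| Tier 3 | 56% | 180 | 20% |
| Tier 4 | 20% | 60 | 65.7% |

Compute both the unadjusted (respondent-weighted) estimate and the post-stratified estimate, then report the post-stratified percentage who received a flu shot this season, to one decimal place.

35.8%

Unadjusted (pooled respondent) estimate weights by respondent counts:
  (140/520)×41.6 + (140/520)×54.1 + (180/520)×20 + (60/520)×65.7 = 40.2692%
Post-stratified estimate weights by population shares:
  0.12×41.6 + 0.12×54.1 + 0.56×20 + 0.2×65.7 = 35.824%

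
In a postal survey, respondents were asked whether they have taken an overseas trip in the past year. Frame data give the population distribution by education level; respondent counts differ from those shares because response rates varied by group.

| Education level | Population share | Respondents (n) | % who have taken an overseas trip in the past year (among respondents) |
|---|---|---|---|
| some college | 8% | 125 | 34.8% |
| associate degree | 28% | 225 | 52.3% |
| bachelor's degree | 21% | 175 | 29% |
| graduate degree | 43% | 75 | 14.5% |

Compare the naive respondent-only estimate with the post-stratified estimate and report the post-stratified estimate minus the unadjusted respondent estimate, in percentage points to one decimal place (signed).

Without adjustment, the pooled respondent share is:
  (125/600)×34.8 + (225/600)×52.3 + (175/600)×29 + (75/600)×14.5 = 37.1333%
Post-stratified estimate weights by population shares:
  0.08×34.8 + 0.28×52.3 + 0.21×29 + 0.43×14.5 = 29.753%
Difference = 29.753 − 37.1333 = -7.3803 pp.

-7.4 percentage points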